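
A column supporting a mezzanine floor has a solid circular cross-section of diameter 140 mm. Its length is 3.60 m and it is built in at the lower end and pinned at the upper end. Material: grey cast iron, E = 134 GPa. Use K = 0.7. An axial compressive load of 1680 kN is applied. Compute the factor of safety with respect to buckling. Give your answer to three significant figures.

I = πd⁴/64 = π×140⁴/64 = 1.886×10^7 mm⁴
I = 1.886×10^7 mm⁴ = 1.886×10^-5 m⁴
Effective length L_e = K·L = 0.7 × 3.60 = 2.520 m
P_cr = π²EI / L_e² = π² × 134×10⁹ × 1.886×10^-5 / 2.520² = 3.927×10^6 N
Factor of safety n = P_cr / P = 3927.2 / 1680 = 2.34

n ≈ 2.34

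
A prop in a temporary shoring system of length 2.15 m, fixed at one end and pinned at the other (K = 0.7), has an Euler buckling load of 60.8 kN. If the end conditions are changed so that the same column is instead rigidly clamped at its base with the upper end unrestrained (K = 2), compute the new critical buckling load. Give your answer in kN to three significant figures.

P_cr ≈ 7.45 kN

P_cr ∝ 1/K², so P_cr,new = P_cr,old × (K_old/K_new)² = 60.8 × (0.7/2)²
= 60.8 × 0.1225 = 7.45 kN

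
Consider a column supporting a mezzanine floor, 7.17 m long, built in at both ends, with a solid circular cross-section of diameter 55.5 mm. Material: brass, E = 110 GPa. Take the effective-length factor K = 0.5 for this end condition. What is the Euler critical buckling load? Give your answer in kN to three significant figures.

I = πd⁴/64 = π×55.5⁴/64 = 4.657×10^5 mm⁴
I = 4.657×10^5 mm⁴ = 4.657×10^-7 m⁴
Effective length L_e = K·L = 0.5 × 7.17 = 3.585 m
P_cr = π²EI / L_e² = π² × 110×10⁹ × 4.657×10^-7 / 3.585² = 3.934×10^4 N

P_cr ≈ 39.3 kN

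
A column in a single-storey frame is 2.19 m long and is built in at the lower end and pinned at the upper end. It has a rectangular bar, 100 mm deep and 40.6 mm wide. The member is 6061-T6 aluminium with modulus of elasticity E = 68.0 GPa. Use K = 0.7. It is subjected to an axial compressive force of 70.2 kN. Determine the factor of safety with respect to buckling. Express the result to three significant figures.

Buckling occurs about the weak axis: I_min = h·b³/12 with b = 40.6 mm (the shorter side).
I_min = 100×40.6³/12 = 5.577×10^5 mm⁴
I = 5.577×10^5 mm⁴ = 5.577×10^-7 m⁴
Effective length L_e = K·L = 0.7 × 2.19 = 1.533 m
P_cr = π²EI / L_e² = π² × 68.0×10⁹ × 5.577×10^-7 / 1.533² = 1.593×10^5 N
Factor of safety n = P_cr / P = 159.27 / 70.2 = 2.27

n ≈ 2.27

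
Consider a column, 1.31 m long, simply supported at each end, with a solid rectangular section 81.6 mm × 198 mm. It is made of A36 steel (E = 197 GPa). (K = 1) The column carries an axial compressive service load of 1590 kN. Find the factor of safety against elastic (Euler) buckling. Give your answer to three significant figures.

n ≈ 6.39

Buckling occurs about the weak axis: I_min = h·b³/12 with b = 81.6 mm (the shorter side).
I_min = 198×81.6³/12 = 8.965×10^6 mm⁴
I = 8.965×10^6 mm⁴ = 8.965×10^-6 m⁴
Effective length L_e = K·L = 1 × 1.31 = 1.310 m
P_cr = π²EI / L_e² = π² × 197×10⁹ × 8.965×10^-6 / 1.310² = 1.016×10^7 N
Factor of safety n = P_cr / P = 10157 / 1590 = 6.39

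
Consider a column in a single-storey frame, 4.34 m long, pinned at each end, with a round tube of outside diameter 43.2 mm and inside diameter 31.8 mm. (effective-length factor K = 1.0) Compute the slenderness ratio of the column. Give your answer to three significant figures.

d_o = 43.2 mm, d_i = 31.8 mm
I = π(d_o⁴ − d_i⁴)/64 = π(43.2⁴ − 31.80⁴)/64 = 1.208×10^5 mm⁴
A = 671.5 mm²;  r_min = √(I/A) = √(1.208×10^5/671.5) = 13.41 mm
L_e = K·L = 1 × 4.34 m = 4.340 m = 4340.0 mm
λ = L_e / r_min = 4340.0 / 13.41 = 324

λ ≈ 324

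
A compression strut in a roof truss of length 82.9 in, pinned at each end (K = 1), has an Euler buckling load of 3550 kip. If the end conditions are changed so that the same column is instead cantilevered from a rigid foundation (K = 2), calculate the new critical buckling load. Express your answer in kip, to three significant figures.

P_cr ∝ 1/K², so P_cr,new = P_cr,old × (K_old/K_new)² = 3550 × (1/2)²
= 3550 × 0.2500 = 888 kip

P_cr ≈ 888 kip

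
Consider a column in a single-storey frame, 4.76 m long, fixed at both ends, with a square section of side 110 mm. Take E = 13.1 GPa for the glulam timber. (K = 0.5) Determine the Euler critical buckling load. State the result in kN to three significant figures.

P_cr ≈ 278 kN

I = a⁴/12 = 110⁴/12 = 1.220×10^7 mm⁴
I = 1.220×10^7 mm⁴ = 1.220×10^-5 m⁴
Effective length L_e = K·L = 0.5 × 4.76 = 2.380 m
P_cr = π²EI / L_e² = π² × 13.1×10⁹ × 1.220×10^-5 / 2.380² = 2.785×10^5 N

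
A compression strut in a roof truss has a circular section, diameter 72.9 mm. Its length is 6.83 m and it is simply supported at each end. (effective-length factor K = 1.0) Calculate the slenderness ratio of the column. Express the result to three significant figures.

λ ≈ 375

I = πd⁴/64 = π×72.9⁴/64 = 1.386×10^6 mm⁴
A = 4.174×10^3 mm²;  r_min = √(I/A) = √(1.386×10^6/4.174×10^3) = 18.23 mm
L_e = K·L = 1 × 6.83 m = 6.830 m = 6830.0 mm
λ = L_e / r_min = 6830.0 / 18.23 = 375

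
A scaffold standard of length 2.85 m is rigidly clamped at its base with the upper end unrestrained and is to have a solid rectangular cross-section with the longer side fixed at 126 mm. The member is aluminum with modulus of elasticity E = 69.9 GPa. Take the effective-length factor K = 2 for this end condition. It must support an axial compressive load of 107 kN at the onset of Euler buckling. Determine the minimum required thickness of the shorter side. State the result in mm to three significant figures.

b ≈ 78.3 mm

L_e = K·L = 2 × 2.85 = 5.700 m
Required I = P_cr·L_e²/(π²E) = 1.070×10^5 × 5.700² / (π² × 6.99×10^10) = 5.039×10^-6 m⁴
I_req = 5.039×10^6 mm⁴
Rectangle, weak axis: I_min = h·b³/12 with h = 126 mm fixed  ⇒  b = (12I/h)^(1/3) = 78.3 mm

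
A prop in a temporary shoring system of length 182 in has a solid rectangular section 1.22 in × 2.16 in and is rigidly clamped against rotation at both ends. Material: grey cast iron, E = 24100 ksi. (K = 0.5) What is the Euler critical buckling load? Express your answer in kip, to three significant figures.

P_cr ≈ 9.39 kip

Buckling occurs about the weak axis: I_min = h·b³/12 with b = 1.22 in (the shorter side).
I_min = 2.16×1.22³/12 = 0.3269 in⁴
Effective length L_e = K·L = 0.5 × 182 = 91.00 in
P_cr = π²EI / L_e² = π² × 24100×10³ × 0.3269 / 91.00² = 9.388×10^3 lb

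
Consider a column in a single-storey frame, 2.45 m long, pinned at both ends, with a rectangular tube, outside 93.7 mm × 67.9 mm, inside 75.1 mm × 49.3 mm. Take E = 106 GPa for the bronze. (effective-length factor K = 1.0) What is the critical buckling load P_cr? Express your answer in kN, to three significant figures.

P_cr ≈ 295 kN

Weak-axis I_min = (h_o·b_o³ − h_i·b_i³)/12 with b_o = 67.9, b_i = 49.30 mm (shorter outer/inner sides).
I_min = (93.7×67.9³ − 75.10×49.30³)/12 = 1.694×10^6 mm⁴
I = 1.694×10^6 mm⁴ = 1.694×10^-6 m⁴
Effective length L_e = K·L = 1 × 2.45 = 2.450 m
P_cr = π²EI / L_e² = π² × 106×10⁹ × 1.694×10^-6 / 2.450² = 2.953×10^5 N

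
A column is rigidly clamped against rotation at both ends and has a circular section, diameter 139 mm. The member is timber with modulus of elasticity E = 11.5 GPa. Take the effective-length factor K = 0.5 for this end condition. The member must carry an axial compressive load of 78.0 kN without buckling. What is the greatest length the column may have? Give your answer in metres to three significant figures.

L_max ≈ 10.3 m

I = πd⁴/64 = π×139⁴/64 = 1.832×10^7 mm⁴
I = 1.832×10^-5 m⁴
At the buckling limit P_cr = P = 7.800×10^4 N
From P_cr = π²EI/(K·L)²:  L = (1/K)·√(π²EI/P_cr) = (1/0.5)·√(π²×1.15×10^10×1.832×10^-5/7.800×10^4)
L = 10.3 m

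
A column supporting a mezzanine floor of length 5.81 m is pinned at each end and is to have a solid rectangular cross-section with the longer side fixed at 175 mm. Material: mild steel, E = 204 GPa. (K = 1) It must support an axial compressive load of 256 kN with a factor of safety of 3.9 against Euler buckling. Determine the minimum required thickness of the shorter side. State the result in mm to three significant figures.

Required P_cr = n·P = 3.9 × 256 = 998.4 kN
L_e = K·L = 1 × 5.81 = 5.810 m
Required I = P_cr·L_e²/(π²E) = 9.984×10^5 × 5.810² / (π² × 2.04×10^11) = 1.674×10^-5 m⁴
I_req = 1.674×10^7 mm⁴
Rectangle, weak axis: I_min = h·b³/12 with h = 175 mm fixed  ⇒  b = (12I/h)^(1/3) = 105 mm

b ≈ 105 mm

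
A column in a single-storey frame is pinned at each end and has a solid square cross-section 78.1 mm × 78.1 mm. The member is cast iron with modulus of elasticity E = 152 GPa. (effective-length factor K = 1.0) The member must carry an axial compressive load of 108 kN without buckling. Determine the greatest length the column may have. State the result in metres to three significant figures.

I = a⁴/12 = 78.1⁴/12 = 3.100×10^6 mm⁴
I = 3.100×10^-6 m⁴
At the buckling limit P_cr = P = 1.080×10^5 N
From P_cr = π²EI/(K·L)²:  L = (1/K)·√(π²EI/P_cr) = (1/1)·√(π²×1.52×10^11×3.100×10^-6/1.080×10^5)
L = 6.56 m

L_max ≈ 6.56 m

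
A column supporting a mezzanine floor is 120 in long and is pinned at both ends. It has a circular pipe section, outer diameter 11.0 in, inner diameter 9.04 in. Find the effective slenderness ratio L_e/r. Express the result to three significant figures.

d_o = 11.0 in, d_i = 9.04 in
I = π(d_o⁴ − d_i⁴)/64 = π(11.0⁴ − 9.040⁴)/64 = 390.9 in⁴
A = 30.85 in²;  r_min = √(I/A) = √(390.9/30.85) = 3.560 in
L_e = K·L = 1 × 120 = 120.0 in
λ = L_e / r_min = 120.00 / 3.560 = 33.7

λ ≈ 33.7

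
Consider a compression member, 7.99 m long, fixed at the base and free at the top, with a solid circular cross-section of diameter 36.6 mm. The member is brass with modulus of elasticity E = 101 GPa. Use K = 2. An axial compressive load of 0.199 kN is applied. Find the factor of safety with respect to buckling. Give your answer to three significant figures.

n ≈ 1.73

I = πd⁴/64 = π×36.6⁴/64 = 8.808×10^4 mm⁴
I = 8.808×10^4 mm⁴ = 8.808×10^-8 m⁴
Effective length L_e = K·L = 2 × 7.99 = 15.98 m
P_cr = π²EI / L_e² = π² × 101×10⁹ × 8.808×10^-8 / 15.98² = 343.8 N
Factor of safety n = P_cr / P = 0.34384 / 0.199 = 1.73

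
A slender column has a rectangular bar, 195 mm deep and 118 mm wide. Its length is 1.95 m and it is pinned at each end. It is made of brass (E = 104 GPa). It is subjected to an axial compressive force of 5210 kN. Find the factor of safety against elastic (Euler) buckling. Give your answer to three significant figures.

n ≈ 1.38

Buckling occurs about the weak axis: I_min = h·b³/12 with b = 118 mm (the shorter side).
I_min = 195×118³/12 = 2.670×10^7 mm⁴
I = 2.670×10^7 mm⁴ = 2.670×10^-5 m⁴
Effective length L_e = K·L = 1 × 1.95 = 1.950 m
P_cr = π²EI / L_e² = π² × 104×10⁹ × 2.670×10^-5 / 1.950² = 7.207×10^6 N
Factor of safety n = P_cr / P = 7207.1 / 5210 = 1.38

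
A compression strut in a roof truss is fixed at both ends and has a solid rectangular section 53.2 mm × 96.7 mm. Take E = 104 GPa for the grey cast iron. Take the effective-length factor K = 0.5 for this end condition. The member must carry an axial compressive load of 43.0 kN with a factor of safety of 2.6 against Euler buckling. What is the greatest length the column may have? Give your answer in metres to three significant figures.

L_max ≈ 6.68 m

Buckling occurs about the weak axis: I_min = h·b³/12 with b = 53.2 mm (the shorter side).
I_min = 96.7×53.2³/12 = 1.213×10^6 mm⁴
I = 1.213×10^-6 m⁴
Required critical load P_cr = n·P = 2.6 × 43.0 = 111.8 kN = 1.118×10^5 N
From P_cr = π²EI/(K·L)²:  L = (1/K)·√(π²EI/P_cr) = (1/0.5)·√(π²×1.04×10^11×1.213×10^-6/1.118×10^5)
L = 6.68 m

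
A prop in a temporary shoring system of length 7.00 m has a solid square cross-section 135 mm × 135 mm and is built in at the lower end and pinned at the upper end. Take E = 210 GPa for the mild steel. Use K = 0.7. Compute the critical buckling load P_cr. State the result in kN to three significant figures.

I = a⁴/12 = 135⁴/12 = 2.768×10^7 mm⁴
I = 2.768×10^7 mm⁴ = 2.768×10^-5 m⁴
Effective length L_e = K·L = 0.7 × 7.00 = 4.900 m
P_cr = π²EI / L_e² = π² × 210×10⁹ × 2.768×10^-5 / 4.900² = 2.389×10^6 N

P_cr ≈ 2390 kN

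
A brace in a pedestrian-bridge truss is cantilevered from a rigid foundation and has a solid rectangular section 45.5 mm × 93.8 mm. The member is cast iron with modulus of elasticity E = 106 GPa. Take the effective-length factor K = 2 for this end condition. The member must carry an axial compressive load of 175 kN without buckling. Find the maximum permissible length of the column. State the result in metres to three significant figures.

Buckling occurs about the weak axis: I_min = h·b³/12 with b = 45.5 mm (the shorter side).
I_min = 93.8×45.5³/12 = 7.363×10^5 mm⁴
I = 7.363×10^-7 m⁴
At the buckling limit P_cr = P = 1.750×10^5 N
From P_cr = π²EI/(K·L)²:  L = (1/K)·√(π²EI/P_cr) = (1/2)·√(π²×1.06×10^11×7.363×10^-7/1.750×10^5)
L = 1.05 m

L_max ≈ 1.05 m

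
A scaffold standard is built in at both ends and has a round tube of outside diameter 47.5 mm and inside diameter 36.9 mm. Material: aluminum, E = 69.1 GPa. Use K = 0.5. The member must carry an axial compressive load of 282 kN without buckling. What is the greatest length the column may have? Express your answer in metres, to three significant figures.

L_max ≈ 1.24 m

d_o = 47.5 mm, d_i = 36.9 mm
I = π(d_o⁴ − d_i⁴)/64 = π(47.5⁴ − 36.90⁴)/64 = 1.589×10^5 mm⁴
I = 1.589×10^-7 m⁴
At the buckling limit P_cr = P = 2.820×10^5 N
From P_cr = π²EI/(K·L)²:  L = (1/K)·√(π²EI/P_cr) = (1/0.5)·√(π²×6.91×10^10×1.589×10^-7/2.820×10^5)
L = 1.24 m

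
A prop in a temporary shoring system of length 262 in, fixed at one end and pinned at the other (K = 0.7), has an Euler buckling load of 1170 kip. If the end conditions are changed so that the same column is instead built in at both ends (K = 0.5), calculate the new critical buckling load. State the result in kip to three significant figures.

P_cr ≈ 2290 kip

P_cr ∝ 1/K², so P_cr,new = P_cr,old × (K_old/K_new)² = 1170 × (0.7/0.5)²
= 1170 × 1.960 = 2290 kip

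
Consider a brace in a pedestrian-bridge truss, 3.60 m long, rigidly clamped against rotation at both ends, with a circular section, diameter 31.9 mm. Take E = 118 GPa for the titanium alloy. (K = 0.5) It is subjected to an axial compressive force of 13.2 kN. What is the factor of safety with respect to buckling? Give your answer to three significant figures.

I = πd⁴/64 = π×31.9⁴/64 = 5.083×10^4 mm⁴
I = 5.083×10^4 mm⁴ = 5.083×10^-8 m⁴
Effective length L_e = K·L = 0.5 × 3.60 = 1.800 m
P_cr = π²EI / L_e² = π² × 118×10⁹ × 5.083×10^-8 / 1.800² = 1.827×10^4 N
Factor of safety n = P_cr / P = 18.271 / 13.2 = 1.38

n ≈ 1.38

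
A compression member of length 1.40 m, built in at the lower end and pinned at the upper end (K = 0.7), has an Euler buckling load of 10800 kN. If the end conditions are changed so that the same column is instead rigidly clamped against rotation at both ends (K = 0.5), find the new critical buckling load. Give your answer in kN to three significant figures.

P_cr ≈ 21200 kN

P_cr ∝ 1/K², so P_cr,new = P_cr,old × (K_old/K_new)² = 10800 × (0.7/0.5)²
= 10800 × 1.960 = 21200 kN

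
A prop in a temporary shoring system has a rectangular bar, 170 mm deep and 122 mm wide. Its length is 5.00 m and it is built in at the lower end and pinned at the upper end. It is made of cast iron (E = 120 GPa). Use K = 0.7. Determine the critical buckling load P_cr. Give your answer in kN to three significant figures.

P_cr ≈ 2490 kN

Buckling occurs about the weak axis: I_min = h·b³/12 with b = 122 mm (the shorter side).
I_min = 170×122³/12 = 2.572×10^7 mm⁴
I = 2.572×10^7 mm⁴ = 2.572×10^-5 m⁴
Effective length L_e = K·L = 0.7 × 5.00 = 3.500 m
P_cr = π²EI / L_e² = π² × 120×10⁹ × 2.572×10^-5 / 3.500² = 2.487×10^6 N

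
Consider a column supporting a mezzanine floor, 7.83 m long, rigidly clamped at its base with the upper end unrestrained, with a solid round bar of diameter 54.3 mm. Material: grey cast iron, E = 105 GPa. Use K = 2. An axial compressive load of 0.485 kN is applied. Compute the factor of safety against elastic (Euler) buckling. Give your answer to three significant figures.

I = πd⁴/64 = π×54.3⁴/64 = 4.267×10^5 mm⁴
I = 4.267×10^5 mm⁴ = 4.267×10^-7 m⁴
Effective length L_e = K·L = 2 × 7.83 = 15.66 m
P_cr = π²EI / L_e² = π² × 105×10⁹ × 4.267×10^-7 / 15.66² = 1.803×10^3 N
Factor of safety n = P_cr / P = 1.8033 / 0.485 = 3.72

n ≈ 3.72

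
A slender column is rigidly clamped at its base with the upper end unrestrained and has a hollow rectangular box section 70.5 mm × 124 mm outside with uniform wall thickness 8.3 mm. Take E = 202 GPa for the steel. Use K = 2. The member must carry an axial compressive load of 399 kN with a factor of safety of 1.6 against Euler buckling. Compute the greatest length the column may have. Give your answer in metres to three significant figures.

Inner dimensions: h_i = 124 − 2×8.3 = 107.4 mm, b_i = 70.5 − 2×8.3 = 53.90 mm
Weak-axis I_min = (h_o·b_o³ − h_i·b_i³)/12 with b_o = 70.5, b_i = 53.90 mm (shorter outer/inner sides).
I_min = (124×70.5³ − 107.4×53.90³)/12 = 2.219×10^6 mm⁴
I = 2.219×10^-6 m⁴
Required critical load P_cr = n·P = 1.6 × 399 = 638.4 kN = 6.384×10^5 N
From P_cr = π²EI/(K·L)²:  L = (1/K)·√(π²EI/P_cr) = (1/2)·√(π²×2.02×10^11×2.219×10^-6/6.384×10^5)
L = 1.32 m

L_max ≈ 1.32 m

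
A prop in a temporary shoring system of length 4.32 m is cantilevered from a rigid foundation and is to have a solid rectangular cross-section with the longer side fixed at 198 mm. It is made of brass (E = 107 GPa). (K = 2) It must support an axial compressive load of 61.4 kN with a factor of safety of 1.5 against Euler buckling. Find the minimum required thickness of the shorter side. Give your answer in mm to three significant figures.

b ≈ 73.3 mm

Required P_cr = n·P = 1.5 × 61.4 = 92.10 kN
L_e = K·L = 2 × 4.32 = 8.640 m
Required I = P_cr·L_e²/(π²E) = 9.210×10^4 × 8.640² / (π² × 1.07×10^11) = 6.510×10^-6 m⁴
I_req = 6.510×10^6 mm⁴
Rectangle, weak axis: I_min = h·b³/12 with h = 198 mm fixed  ⇒  b = (12I/h)^(1/3) = 73.3 mm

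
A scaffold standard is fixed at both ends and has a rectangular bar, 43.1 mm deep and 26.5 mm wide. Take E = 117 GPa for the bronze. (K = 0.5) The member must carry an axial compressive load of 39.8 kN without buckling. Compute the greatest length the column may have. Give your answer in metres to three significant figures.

Buckling occurs about the weak axis: I_min = h·b³/12 with b = 26.5 mm (the shorter side).
I_min = 43.1×26.5³/12 = 6.684×10^4 mm⁴
I = 6.684×10^-8 m⁴
At the buckling limit P_cr = P = 3.980×10^4 N
From P_cr = π²EI/(K·L)²:  L = (1/K)·√(π²EI/P_cr) = (1/0.5)·√(π²×1.17×10^11×6.684×10^-8/3.980×10^4)
L = 2.79 m

L_max ≈ 2.79 m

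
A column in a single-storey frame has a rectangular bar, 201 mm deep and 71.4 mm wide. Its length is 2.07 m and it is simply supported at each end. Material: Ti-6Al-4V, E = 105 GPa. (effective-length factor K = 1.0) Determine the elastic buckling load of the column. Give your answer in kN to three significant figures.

Buckling occurs about the weak axis: I_min = h·b³/12 with b = 71.4 mm (the shorter side).
I_min = 201×71.4³/12 = 6.097×10^6 mm⁴
I = 6.097×10^6 mm⁴ = 6.097×10^-6 m⁴
Effective length L_e = K·L = 1 × 2.07 = 2.070 m
P_cr = π²EI / L_e² = π² × 105×10⁹ × 6.097×10^-6 / 2.070² = 1.475×10^6 N

P_cr ≈ 1470 kN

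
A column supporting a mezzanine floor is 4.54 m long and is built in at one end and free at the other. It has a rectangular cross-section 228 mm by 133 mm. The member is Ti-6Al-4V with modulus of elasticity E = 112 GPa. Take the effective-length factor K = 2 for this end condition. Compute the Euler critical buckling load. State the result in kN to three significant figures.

Buckling occurs about the weak axis: I_min = h·b³/12 with b = 133 mm (the shorter side).
I_min = 228×133³/12 = 4.470×10^7 mm⁴
I = 4.470×10^7 mm⁴ = 4.470×10^-5 m⁴
Effective length L_e = K·L = 2 × 4.54 = 9.080 m
P_cr = π²EI / L_e² = π² × 112×10⁹ × 4.470×10^-5 / 9.080² = 5.993×10^5 N

P_cr ≈ 599 kN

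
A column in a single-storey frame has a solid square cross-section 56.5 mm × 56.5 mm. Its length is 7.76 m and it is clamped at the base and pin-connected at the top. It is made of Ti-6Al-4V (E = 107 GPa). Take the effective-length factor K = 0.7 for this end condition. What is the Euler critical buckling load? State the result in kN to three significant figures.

P_cr ≈ 30.4 kN

I = a⁴/12 = 56.5⁴/12 = 8.492×10^5 mm⁴
I = 8.492×10^5 mm⁴ = 8.492×10^-7 m⁴
Effective length L_e = K·L = 0.7 × 7.76 = 5.432 m
P_cr = π²EI / L_e² = π² × 107×10⁹ × 8.492×10^-7 / 5.432² = 3.039×10^4 N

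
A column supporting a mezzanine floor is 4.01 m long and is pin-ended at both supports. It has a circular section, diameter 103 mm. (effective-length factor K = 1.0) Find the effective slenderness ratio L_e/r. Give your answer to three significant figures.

I = πd⁴/64 = π×103⁴/64 = 5.525×10^6 mm⁴
A = 8.332×10^3 mm²;  r_min = √(I/A) = √(5.525×10^6/8.332×10^3) = 25.75 mm
L_e = K·L = 1 × 4.01 m = 4.010 m = 4010.0 mm
λ = L_e / r_min = 4010.0 / 25.75 = 156

λ ≈ 156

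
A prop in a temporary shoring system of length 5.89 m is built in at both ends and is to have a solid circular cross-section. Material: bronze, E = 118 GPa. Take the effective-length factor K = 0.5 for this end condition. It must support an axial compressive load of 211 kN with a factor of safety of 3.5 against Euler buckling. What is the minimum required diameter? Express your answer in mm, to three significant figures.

Required P_cr = n·P = 3.5 × 211 = 738.5 kN
L_e = K·L = 0.5 × 5.89 = 2.945 m
Required I = P_cr·L_e²/(π²E) = 7.385×10^5 × 2.945² / (π² × 1.18×10^11) = 5.500×10^-6 m⁴
I_req = 5.500×10^6 mm⁴
Solid circle: I = πd⁴/64  ⇒  d = (64I/π)^(1/4) = (64×5.500×10^6/π)^(1/4) = 103 mm

d ≈ 103 mm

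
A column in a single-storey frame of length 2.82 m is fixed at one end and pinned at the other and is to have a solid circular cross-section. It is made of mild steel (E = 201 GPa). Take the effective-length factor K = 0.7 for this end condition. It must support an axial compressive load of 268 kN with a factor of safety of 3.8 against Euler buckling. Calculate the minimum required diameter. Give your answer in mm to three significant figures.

d ≈ 79.9 mm

Required P_cr = n·P = 3.8 × 268 = 1018 kN
L_e = K·L = 0.7 × 2.82 = 1.974 m
Required I = P_cr·L_e²/(π²E) = 1.018×10^6 × 1.974² / (π² × 2.01×10^11) = 2.000×10^-6 m⁴
I_req = 2.000×10^6 mm⁴
Solid circle: I = πd⁴/64  ⇒  d = (64I/π)^(1/4) = (64×2.000×10^6/π)^(1/4) = 79.9 mm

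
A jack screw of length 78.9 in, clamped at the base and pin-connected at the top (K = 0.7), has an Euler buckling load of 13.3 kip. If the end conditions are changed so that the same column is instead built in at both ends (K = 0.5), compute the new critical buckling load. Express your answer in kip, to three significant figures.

P_cr ∝ 1/K², so P_cr,new = P_cr,old × (K_old/K_new)² = 13.3 × (0.7/0.5)²
= 13.3 × 1.960 = 26.1 kip

P_cr ≈ 26.1 kip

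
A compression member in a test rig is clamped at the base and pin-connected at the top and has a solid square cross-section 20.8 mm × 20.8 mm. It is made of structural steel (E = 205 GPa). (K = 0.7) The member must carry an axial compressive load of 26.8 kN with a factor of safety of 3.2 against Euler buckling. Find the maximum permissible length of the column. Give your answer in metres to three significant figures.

I = a⁴/12 = 20.8⁴/12 = 1.560×10^4 mm⁴
I = 1.560×10^-8 m⁴
Required critical load P_cr = n·P = 3.2 × 26.8 = 85.76 kN = 8.576×10^4 N
From P_cr = π²EI/(K·L)²:  L = (1/K)·√(π²EI/P_cr) = (1/0.7)·√(π²×2.05×10^11×1.560×10^-8/8.576×10^4)
L = 0.867 m

L_max ≈ 0.867 m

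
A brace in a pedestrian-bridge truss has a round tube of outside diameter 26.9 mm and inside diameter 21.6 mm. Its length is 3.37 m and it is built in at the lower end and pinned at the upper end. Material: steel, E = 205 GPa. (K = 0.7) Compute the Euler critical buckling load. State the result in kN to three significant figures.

d_o = 26.9 mm, d_i = 21.6 mm
I = π(d_o⁴ − d_i⁴)/64 = π(26.9⁴ − 21.60⁴)/64 = 1.502×10^4 mm⁴
I = 1.502×10^4 mm⁴ = 1.502×10^-8 m⁴
Effective length L_e = K·L = 0.7 × 3.37 = 2.359 m
P_cr = π²EI / L_e² = π² × 205×10⁹ × 1.502×10^-8 / 2.359² = 5.460×10^3 N

P_cr ≈ 5.46 kN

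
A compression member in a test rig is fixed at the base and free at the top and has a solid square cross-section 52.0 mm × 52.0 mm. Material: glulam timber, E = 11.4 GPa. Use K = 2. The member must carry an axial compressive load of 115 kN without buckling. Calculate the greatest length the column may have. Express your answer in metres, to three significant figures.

I = a⁴/12 = 52.0⁴/12 = 6.093×10^5 mm⁴
I = 6.093×10^-7 m⁴
At the buckling limit P_cr = P = 1.150×10^5 N
From P_cr = π²EI/(K·L)²:  L = (1/K)·√(π²EI/P_cr) = (1/2)·√(π²×1.14×10^10×6.093×10^-7/1.150×10^5)
L = 0.386 m

L_max ≈ 0.386 m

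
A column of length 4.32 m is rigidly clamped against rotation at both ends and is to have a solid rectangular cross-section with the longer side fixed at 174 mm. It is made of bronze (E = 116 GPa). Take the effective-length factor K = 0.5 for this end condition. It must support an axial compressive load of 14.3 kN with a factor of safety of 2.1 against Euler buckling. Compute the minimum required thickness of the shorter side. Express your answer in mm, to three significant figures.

b ≈ 20.4 mm

Required P_cr = n·P = 2.1 × 14.3 = 30.03 kN
L_e = K·L = 0.5 × 4.32 = 2.160 m
Required I = P_cr·L_e²/(π²E) = 3.003×10^4 × 2.160² / (π² × 1.16×10^11) = 1.224×10^-7 m⁴
I_req = 1.224×10^5 mm⁴
Rectangle, weak axis: I_min = h·b³/12 with h = 174 mm fixed  ⇒  b = (12I/h)^(1/3) = 20.4 mm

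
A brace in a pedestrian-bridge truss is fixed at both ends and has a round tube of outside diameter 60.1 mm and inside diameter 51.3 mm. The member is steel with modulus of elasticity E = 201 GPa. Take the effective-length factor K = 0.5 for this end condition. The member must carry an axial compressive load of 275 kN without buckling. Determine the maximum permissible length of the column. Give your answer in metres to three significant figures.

L_max ≈ 2.94 m

d_o = 60.1 mm, d_i = 51.3 mm
I = π(d_o⁴ − d_i⁴)/64 = π(60.1⁴ − 51.30⁴)/64 = 3.005×10^5 mm⁴
I = 3.005×10^-7 m⁴
At the buckling limit P_cr = P = 2.750×10^5 N
From P_cr = π²EI/(K·L)²:  L = (1/K)·√(π²EI/P_cr) = (1/0.5)·√(π²×2.01×10^11×3.005×10^-7/2.750×10^5)
L = 2.94 m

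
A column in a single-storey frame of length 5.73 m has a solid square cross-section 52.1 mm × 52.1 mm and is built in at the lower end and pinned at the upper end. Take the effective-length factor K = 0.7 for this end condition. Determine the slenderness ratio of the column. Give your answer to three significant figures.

For a square r = a/√12 = 52.1/√12 = 15.04 mm
L_e = K·L = 0.7 × 5.73 m = 4.011 m = 4011.0 mm
λ = L_e / r_min = 4011.0 / 15.04 = 267

λ ≈ 267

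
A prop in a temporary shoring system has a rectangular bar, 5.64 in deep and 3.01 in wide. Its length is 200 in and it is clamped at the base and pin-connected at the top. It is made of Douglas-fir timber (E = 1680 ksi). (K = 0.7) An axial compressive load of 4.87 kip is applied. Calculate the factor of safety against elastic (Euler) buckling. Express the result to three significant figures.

Buckling occurs about the weak axis: I_min = h·b³/12 with b = 3.01 in (the shorter side).
I_min = 5.64×3.01³/12 = 12.82 in⁴
Effective length L_e = K·L = 0.7 × 200 = 140.0 in
P_cr = π²EI / L_e² = π² × 1680×10³ × 12.82 / 140.0² = 1.084×10^4 lb
Factor of safety n = P_cr / P = 10.843 / 4.87 = 2.23

n ≈ 2.23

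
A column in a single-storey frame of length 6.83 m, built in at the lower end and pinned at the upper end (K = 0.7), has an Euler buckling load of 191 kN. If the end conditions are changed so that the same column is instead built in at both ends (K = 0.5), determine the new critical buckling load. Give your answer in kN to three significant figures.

P_cr ≈ 374 kN

P_cr ∝ 1/K², so P_cr,new = P_cr,old × (K_old/K_new)² = 191 × (0.7/0.5)²
= 191 × 1.960 = 374 kN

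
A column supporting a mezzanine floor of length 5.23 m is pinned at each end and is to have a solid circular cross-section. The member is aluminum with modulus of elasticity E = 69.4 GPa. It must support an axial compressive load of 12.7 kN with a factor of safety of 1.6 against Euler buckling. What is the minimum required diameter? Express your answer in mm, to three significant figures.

d ≈ 63.8 mm

Required P_cr = n·P = 1.6 × 12.7 = 20.32 kN
L_e = K·L = 1 × 5.23 = 5.230 m
Required I = P_cr·L_e²/(π²E) = 2.032×10^4 × 5.230² / (π² × 6.94×10^10) = 8.115×10^-7 m⁴
I_req = 8.115×10^5 mm⁴
Solid circle: I = πd⁴/64  ⇒  d = (64I/π)^(1/4) = (64×8.115×10^5/π)^(1/4) = 63.8 mm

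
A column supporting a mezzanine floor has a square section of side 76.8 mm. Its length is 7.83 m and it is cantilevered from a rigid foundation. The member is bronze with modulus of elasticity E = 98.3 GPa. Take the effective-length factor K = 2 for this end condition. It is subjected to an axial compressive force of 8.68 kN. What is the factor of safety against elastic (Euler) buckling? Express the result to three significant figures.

n ≈ 1.32

I = a⁴/12 = 76.8⁴/12 = 2.899×10^6 mm⁴
I = 2.899×10^6 mm⁴ = 2.899×10^-6 m⁴
Effective length L_e = K·L = 2 × 7.83 = 15.66 m
P_cr = π²EI / L_e² = π² × 98.3×10⁹ × 2.899×10^-6 / 15.66² = 1.147×10^4 N
Factor of safety n = P_cr / P = 11.469 / 8.68 = 1.32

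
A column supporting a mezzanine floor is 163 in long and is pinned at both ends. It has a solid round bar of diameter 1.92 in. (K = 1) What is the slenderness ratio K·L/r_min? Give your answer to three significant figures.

λ ≈ 340

I = πd⁴/64 = π×1.92⁴/64 = 0.6671 in⁴
A = 2.895 in²;  r_min = √(I/A) = √(0.6671/2.895) = 0.4800 in
L_e = K·L = 1 × 163 = 163.0 in
λ = L_e / r_min = 163.00 / 0.4800 = 340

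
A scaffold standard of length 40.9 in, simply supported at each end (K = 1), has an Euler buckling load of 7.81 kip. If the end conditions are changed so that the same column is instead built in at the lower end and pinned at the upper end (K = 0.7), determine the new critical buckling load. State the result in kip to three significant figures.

P_cr ≈ 15.9 kip

P_cr ∝ 1/K², so P_cr,new = P_cr,old × (K_old/K_new)² = 7.81 × (1/0.7)²
= 7.81 × 2.041 = 15.9 kip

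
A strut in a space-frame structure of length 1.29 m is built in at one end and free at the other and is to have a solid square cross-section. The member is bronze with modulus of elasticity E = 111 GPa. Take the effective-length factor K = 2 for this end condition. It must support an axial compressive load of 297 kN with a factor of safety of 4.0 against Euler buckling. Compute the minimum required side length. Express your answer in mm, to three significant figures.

Required P_cr = n·P = 4.0 × 297 = 1188 kN
L_e = K·L = 2 × 1.29 = 2.580 m
Required I = P_cr·L_e²/(π²E) = 1.188×10^6 × 2.580² / (π² × 1.11×10^11) = 7.218×10^-6 m⁴
I_req = 7.218×10^6 mm⁴
Solid square: I = a⁴/12  ⇒  a = (12I)^(1/4) = (12×7.218×10^6)^(1/4) = 96.5 mm

a ≈ 96.5 mm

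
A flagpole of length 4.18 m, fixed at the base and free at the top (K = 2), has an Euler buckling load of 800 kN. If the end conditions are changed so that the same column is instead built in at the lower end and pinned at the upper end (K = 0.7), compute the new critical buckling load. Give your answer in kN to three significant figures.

P_cr ≈ 6530 kN

P_cr ∝ 1/K², so P_cr,new = P_cr,old × (K_old/K_new)² = 800 × (2/0.7)²
= 800 × 8.163 = 6530 kN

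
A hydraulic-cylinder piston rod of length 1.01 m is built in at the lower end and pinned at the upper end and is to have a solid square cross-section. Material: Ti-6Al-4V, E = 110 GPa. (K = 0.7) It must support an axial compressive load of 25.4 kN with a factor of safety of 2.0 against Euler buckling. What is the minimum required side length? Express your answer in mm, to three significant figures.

Required P_cr = n·P = 2.0 × 25.4 = 50.80 kN
L_e = K·L = 0.7 × 1.01 = 0.7070 m
Required I = P_cr·L_e²/(π²E) = 5.080×10^4 × 0.7070² / (π² × 1.10×10^11) = 2.339×10^-8 m⁴
I_req = 2.339×10^4 mm⁴
Solid square: I = a⁴/12  ⇒  a = (12I)^(1/4) = (12×2.339×10^4)^(1/4) = 23.0 mm

a ≈ 23.0 mm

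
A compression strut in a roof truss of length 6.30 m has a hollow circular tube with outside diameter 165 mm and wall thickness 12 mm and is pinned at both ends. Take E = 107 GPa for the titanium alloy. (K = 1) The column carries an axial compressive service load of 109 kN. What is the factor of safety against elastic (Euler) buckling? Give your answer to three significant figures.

n ≈ 4.15

Inner diameter d_i = 165 − 2×12 = 141.0 mm
I = π(d_o⁴ − d_i⁴)/64 = π(165⁴ − 141.0⁴)/64 = 1.698×10^7 mm⁴
I = 1.698×10^7 mm⁴ = 1.698×10^-5 m⁴
Effective length L_e = K·L = 1 × 6.30 = 6.300 m
P_cr = π²EI / L_e² = π² × 107×10⁹ × 1.698×10^-5 / 6.300² = 4.518×10^5 N
Factor of safety n = P_cr / P = 451.84 / 109 = 4.15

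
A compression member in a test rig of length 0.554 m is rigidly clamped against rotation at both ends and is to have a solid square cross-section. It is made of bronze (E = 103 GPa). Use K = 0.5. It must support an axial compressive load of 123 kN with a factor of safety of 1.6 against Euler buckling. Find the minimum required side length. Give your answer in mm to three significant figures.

Required P_cr = n·P = 1.6 × 123 = 196.8 kN
L_e = K·L = 0.5 × 0.554 = 0.2770 m
Required I = P_cr·L_e²/(π²E) = 1.968×10^5 × 0.2770² / (π² × 1.03×10^11) = 1.485×10^-8 m⁴
I_req = 1.485×10^4 mm⁴
Solid square: I = a⁴/12  ⇒  a = (12I)^(1/4) = (12×1.485×10^4)^(1/4) = 20.5 mm

a ≈ 20.5 mm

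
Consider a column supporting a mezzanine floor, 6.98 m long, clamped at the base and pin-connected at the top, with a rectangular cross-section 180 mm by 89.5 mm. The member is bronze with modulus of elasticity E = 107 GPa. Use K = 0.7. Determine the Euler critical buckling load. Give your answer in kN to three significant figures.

Buckling occurs about the weak axis: I_min = h·b³/12 with b = 89.5 mm (the shorter side).
I_min = 180×89.5³/12 = 1.075×10^7 mm⁴
I = 1.075×10^7 mm⁴ = 1.075×10^-5 m⁴
Effective length L_e = K·L = 0.7 × 6.98 = 4.886 m
P_cr = π²EI / L_e² = π² × 107×10⁹ × 1.075×10^-5 / 4.886² = 4.757×10^5 N

P_cr ≈ 476 kN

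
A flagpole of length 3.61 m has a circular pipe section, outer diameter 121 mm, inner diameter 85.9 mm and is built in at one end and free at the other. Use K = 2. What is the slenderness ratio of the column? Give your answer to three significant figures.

d_o = 121 mm, d_i = 85.9 mm
I = π(d_o⁴ − d_i⁴)/64 = π(121⁴ − 85.90⁴)/64 = 7.850×10^6 mm⁴
A = 5.704×10^3 mm²;  r_min = √(I/A) = √(7.850×10^6/5.704×10^3) = 37.10 mm
L_e = K·L = 2 × 3.61 m = 7.220 m = 7220.0 mm
λ = L_e / r_min = 7220.0 / 37.10 = 195

λ ≈ 195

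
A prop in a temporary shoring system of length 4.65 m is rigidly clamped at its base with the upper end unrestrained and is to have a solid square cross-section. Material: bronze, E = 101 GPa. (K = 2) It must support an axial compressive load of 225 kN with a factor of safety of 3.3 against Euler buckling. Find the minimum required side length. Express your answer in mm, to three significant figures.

Required P_cr = n·P = 3.3 × 225 = 742.5 kN
L_e = K·L = 2 × 4.65 = 9.300 m
Required I = P_cr·L_e²/(π²E) = 7.425×10^5 × 9.300² / (π² × 1.01×10^11) = 6.442×10^-5 m⁴
I_req = 6.442×10^7 mm⁴
Solid square: I = a⁴/12  ⇒  a = (12I)^(1/4) = (12×6.442×10^7)^(1/4) = 167 mm

a ≈ 167 mm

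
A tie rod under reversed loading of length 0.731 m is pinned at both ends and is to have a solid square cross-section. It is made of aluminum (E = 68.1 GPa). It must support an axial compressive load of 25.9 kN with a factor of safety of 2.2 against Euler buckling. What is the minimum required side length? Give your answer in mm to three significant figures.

Required P_cr = n·P = 2.2 × 25.9 = 56.98 kN
L_e = K·L = 1 × 0.731 = 0.7310 m
Required I = P_cr·L_e²/(π²E) = 5.698×10^4 × 0.7310² / (π² × 6.81×10^10) = 4.530×10^-8 m⁴
I_req = 4.530×10^4 mm⁴
Solid square: I = a⁴/12  ⇒  a = (12I)^(1/4) = (12×4.530×10^4)^(1/4) = 27.2 mm

a ≈ 27.2 mm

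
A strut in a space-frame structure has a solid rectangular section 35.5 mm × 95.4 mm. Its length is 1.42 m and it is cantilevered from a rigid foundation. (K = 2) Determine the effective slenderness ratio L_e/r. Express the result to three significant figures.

Buckling occurs about the weak axis: I_min = h·b³/12 with b = 35.5 mm (the shorter side).
I_min = 95.4×35.5³/12 = 3.557×10^5 mm⁴
A = 3.387×10^3 mm²;  r_min = √(I/A) = √(3.557×10^5/3.387×10^3) = 10.25 mm
L_e = K·L = 2 × 1.42 m = 2.840 m = 2840.0 mm
λ = L_e / r_min = 2840.0 / 10.25 = 277

λ ≈ 277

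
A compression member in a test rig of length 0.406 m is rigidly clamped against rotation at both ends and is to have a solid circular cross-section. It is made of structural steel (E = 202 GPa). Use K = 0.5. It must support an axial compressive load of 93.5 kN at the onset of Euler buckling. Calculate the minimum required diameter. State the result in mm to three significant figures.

L_e = K·L = 0.5 × 0.406 = 0.2030 m
Required I = P_cr·L_e²/(π²E) = 9.350×10^4 × 0.2030² / (π² × 2.02×10^11) = 1.933×10^-9 m⁴
I_req = 1.933×10^3 mm⁴
Solid circle: I = πd⁴/64  ⇒  d = (64I/π)^(1/4) = (64×1.933×10^3/π)^(1/4) = 14.1 mm

d ≈ 14.1 mm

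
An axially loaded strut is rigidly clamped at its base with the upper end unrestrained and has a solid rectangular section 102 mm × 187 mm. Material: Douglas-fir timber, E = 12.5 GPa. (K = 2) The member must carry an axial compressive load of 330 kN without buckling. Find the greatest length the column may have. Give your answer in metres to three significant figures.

L_max ≈ 1.24 m

Buckling occurs about the weak axis: I_min = h·b³/12 with b = 102 mm (the shorter side).
I_min = 187×102³/12 = 1.654×10^7 mm⁴
I = 1.654×10^-5 m⁴
At the buckling limit P_cr = P = 3.300×10^5 N
From P_cr = π²EI/(K·L)²:  L = (1/K)·√(π²EI/P_cr) = (1/2)·√(π²×1.25×10^10×1.654×10^-5/3.300×10^5)
L = 1.24 m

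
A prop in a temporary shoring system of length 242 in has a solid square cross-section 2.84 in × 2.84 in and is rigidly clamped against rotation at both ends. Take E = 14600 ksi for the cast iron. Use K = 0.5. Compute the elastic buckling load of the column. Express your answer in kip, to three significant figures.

I = a⁴/12 = 2.84⁴/12 = 5.421 in⁴
Effective length L_e = K·L = 0.5 × 242 = 121.0 in
P_cr = π²EI / L_e² = π² × 14600×10³ × 5.421 / 121.0² = 5.335×10^4 lb

P_cr ≈ 53.4 kip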